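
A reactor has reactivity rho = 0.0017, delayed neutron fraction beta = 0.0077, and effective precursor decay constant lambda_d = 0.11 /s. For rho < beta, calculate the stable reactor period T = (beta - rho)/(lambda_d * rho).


T = (beta - rho) / (lambda_d * rho)
T = (0.0077 - 0.0017) / (0.11 * 0.0017)
T = 32.086 s

32.086


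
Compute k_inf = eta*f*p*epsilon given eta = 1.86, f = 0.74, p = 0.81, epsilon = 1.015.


k_inf = eta * f * p * epsilon
k_inf = 1.86 * 0.74 * 0.81 * 1.015
k_inf = 1.1316

1.1316


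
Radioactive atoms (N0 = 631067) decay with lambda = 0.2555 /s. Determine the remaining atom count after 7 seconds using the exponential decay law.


N = N0 * exp(-lambda * t)
N = 631067 * exp(-0.2555 * 7)
N = 105521

105521


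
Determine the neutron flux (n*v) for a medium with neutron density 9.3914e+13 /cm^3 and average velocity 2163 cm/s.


phi = n * v
phi = 9.3914e+13 * 2163
phi = 2.0314e+17 /cm^2/s

2.0314e+17


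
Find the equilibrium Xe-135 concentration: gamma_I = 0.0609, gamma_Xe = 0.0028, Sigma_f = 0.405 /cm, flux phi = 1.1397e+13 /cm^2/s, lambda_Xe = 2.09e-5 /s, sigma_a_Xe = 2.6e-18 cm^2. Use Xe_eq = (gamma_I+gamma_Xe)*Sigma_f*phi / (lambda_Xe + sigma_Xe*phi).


Xe_eq = (gamma_I + gamma_Xe) * Sigma_f * phi / (lambda_Xe + sigma_Xe * phi)
Numerator = (0.0609 + 0.0028) * 0.405 * 1.1397e+13 = 2.940255e+11
Denominator = 2.09e-5 + 2.6e-18 * 1.1397e+13 = 5.053220e-05
Xe_eq = 2.940255e+11 / 5.053220e-05 = 5.8186e+15 /cm^3

5.8186e+15


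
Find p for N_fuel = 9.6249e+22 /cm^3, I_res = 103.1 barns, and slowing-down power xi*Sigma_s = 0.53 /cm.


p = exp(-N * I * 1e-24 / (xi*Sigma_s))
p = exp(-9.6249e+22 * 103.1 * 1e-24 / 0.53)
p = 7.3899e-09

7.3899e-09


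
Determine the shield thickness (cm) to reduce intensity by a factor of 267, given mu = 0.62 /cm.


x = ln(factor) / mu
x = ln(267) / 0.62
x = 9.0117 cm

9.0117


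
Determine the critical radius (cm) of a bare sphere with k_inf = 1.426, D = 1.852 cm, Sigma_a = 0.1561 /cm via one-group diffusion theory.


L^2 = D / Sigma_a = 1.852 / 0.1561 = 11.86419 cm^2
B_m^2 = (k_inf - 1) / L^2 = (1.426 - 1) / 11.86419 = 0.03590637 /cm^2
For a bare sphere: B_g = pi/R, so R_c = pi / sqrt(B_m^2)
R_c = pi / sqrt(0.03590637) = 16.579 cm

16.579


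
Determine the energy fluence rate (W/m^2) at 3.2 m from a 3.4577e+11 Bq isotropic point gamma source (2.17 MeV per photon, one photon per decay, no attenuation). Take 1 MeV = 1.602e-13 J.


psi = A * E * 1.602e-13 / (4*pi*r^2)
psi = 3.4577e+11 * 2.17 * 1.602e-13 / (4*pi*3.2^2)
psi = 9.3411e-04 W/m^2

9.3411e-04


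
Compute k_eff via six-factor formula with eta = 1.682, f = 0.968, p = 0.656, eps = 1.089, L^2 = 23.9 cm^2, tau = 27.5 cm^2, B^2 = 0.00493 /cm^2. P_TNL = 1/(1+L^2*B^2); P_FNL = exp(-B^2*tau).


k_inf = eta*f*p*eps = 1.682*0.968*0.656*1.089 = 1.163143
P_TNL = 1/(1 + L^2*B^2) = 1/(1 + 23.9*0.00493) = 0.8945928
P_FNL = exp(-B^2*tau) = exp(-0.00493*27.5) = 0.8732137
k_eff = k_inf * P_TNL * P_FNL = 1.163143 * 0.8945928 * 0.8732137
k_eff = 0.90861

0.90861


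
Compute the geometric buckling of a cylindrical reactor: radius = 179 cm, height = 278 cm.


B^2 = (2.405/R)^2 + (pi/H)^2
B^2 = (2.405/179)^2 + (pi/278)^2
B^2 = 3.0823e-04 /cm^2

3.0823e-04


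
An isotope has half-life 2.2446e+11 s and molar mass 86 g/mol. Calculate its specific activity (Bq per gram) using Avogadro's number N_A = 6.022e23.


lambda = ln(2) / t_half = ln(2) / 2.2446e+11 = 3.088065e-12 /s
SA = lambda * N_A / M
SA = 3.088065e-12 * 6.022e23 / 86
SA = 2.1624e+10 Bq/g

2.1624e+10


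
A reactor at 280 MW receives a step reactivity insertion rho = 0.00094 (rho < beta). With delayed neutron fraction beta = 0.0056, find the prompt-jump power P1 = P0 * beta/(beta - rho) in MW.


P1/P0 = beta / (beta - rho)
P1/P0 = 0.0056 / (0.0056 - 0.00094) = 1.201717
P1 = 280 * 1.201717 = 336.48 MW

336.48


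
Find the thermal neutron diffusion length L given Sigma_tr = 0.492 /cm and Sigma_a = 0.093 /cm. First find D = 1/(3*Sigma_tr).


D = 1 / (3 * Sigma_tr) = 1 / (3 * 0.492) = 0.6775068 cm
L = sqrt(D / Sigma_a)
L = sqrt(0.6775068 / 0.093)
L = 2.6991 cm

2.6991


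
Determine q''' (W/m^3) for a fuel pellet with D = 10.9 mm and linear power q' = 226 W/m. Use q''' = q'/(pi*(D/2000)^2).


r = D / 2 / 1000 = 10.9 / 2 / 1000 = 0.00545 m
q''' = q' / (pi * r^2)
q''' = 226 / (pi * 0.00545^2)
q''' = 2.4220e+06 W/m^3

2.4220e+06


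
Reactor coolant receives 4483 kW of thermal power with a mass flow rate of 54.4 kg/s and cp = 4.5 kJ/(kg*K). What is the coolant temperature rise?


dT = Q / (m_dot * cp)
dT = 4483 / (54.4 * 4.5)
dT = 18.313 C

18.313


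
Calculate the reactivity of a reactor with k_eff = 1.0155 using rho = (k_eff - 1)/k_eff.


rho = (k_eff - 1) / k_eff
rho = (1.0155 - 1) / 1.0155
rho = 0.015263

0.015263


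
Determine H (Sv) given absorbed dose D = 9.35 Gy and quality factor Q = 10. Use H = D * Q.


H = D * Q
H = 9.35 * 10
H = 93.500 Sv

93.500


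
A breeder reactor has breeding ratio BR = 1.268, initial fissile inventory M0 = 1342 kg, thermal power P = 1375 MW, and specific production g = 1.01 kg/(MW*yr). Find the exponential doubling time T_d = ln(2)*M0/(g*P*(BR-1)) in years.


Breeding gain G = BR - 1 = 1.268 - 1 = 0.268
Fissile production rate = g * P * G = 1.01 * 1375 * 0.268 = 372.185 kg/yr
T_d = ln(2) * M0 / (g * P * G)
T_d = ln(2) * 1342 / 372.185 = 2.4993 yr

2.4993


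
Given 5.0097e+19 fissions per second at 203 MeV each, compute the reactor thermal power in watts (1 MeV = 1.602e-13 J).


P = fission_rate * E_MeV * 1.602e-13
P = 5.0097e+19 * 203 * 1.602e-13
P = 1.6292e+09 W

1.6292e+09


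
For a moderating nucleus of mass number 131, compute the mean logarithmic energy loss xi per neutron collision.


xi = 1 + (A-1)^2/(2A) * ln((A-1)/(A+1))
xi = 1 + (131-1)^2/(2*131) * ln((131-1)/(131 +1))
xi = 0.015190

0.015190


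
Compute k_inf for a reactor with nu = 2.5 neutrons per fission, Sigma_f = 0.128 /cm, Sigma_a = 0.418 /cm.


k_inf = nu * Sigma_f / Sigma_a
k_inf = 2.5 * 0.128 / 0.418
k_inf = 0.76555

0.76555


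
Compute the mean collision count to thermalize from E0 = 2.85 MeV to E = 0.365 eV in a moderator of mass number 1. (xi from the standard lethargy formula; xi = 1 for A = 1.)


xi = 1 + (A-1)^2/(2A)*ln((A-1)/(A+1)) = 1 (for A = 1)
n = ln(E0/E) / xi
n = ln(2.85e6 / 0.365) / 1
n = ln(7.808219e+06) / 1 = 15.871

15.871


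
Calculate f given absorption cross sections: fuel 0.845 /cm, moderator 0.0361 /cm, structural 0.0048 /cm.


f = Sigma_a_fuel / (Sigma_a_fuel + Sigma_a_mod + Sigma_a_other)
f = 0.845 / (0.845 + 0.0361 + 0.0048)
f = 0.95383

0.95383


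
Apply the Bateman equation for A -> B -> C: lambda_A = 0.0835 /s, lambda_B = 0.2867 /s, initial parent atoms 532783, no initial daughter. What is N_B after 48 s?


N_B(t) = lambda_A * N_A0 / (lambda_B - lambda_A) * [exp(-lambda_A*t) - exp(-lambda_B*t)]
exp(-0.0835*48) = 0.01816970; exp(-0.2867*48) = 1.055390e-06
N_B = 0.0835 * 532783 / (0.2867 - 0.0835) * (0.01816970 - 1.055390e-06)
N_B = 3977.7

3977.7


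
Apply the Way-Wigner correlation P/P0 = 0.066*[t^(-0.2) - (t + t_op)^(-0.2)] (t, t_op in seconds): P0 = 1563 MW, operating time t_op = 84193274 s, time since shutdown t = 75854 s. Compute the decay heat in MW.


P/P0 = 0.066 * [t^(-0.2) - (t + t_op)^(-0.2)]
P/P0 = 0.066 * [75854^(-0.2) - (75854 + 84193274)^(-0.2)]
P/P0 = 0.066 * [0.1056828 - 0.02599359] = 0.005259488
P = 1563 * 0.005259488 = 8.2206 MW

8.2206


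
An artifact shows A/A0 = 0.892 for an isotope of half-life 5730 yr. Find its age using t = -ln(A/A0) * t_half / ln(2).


lambda = ln(2) / t_half = ln(2) / 5730 = 1.209681e-04 /yr
t = -ln(A/A0) / lambda
t = -ln(0.892) / 1.209681e-04
t = 944.79 yr

944.79


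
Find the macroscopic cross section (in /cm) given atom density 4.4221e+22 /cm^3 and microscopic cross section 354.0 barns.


Sigma = N * sigma_barns * 1e-24
Sigma = 4.4221e+22 * 354.0 * 1e-24
Sigma = 15.654 /cm

15.654


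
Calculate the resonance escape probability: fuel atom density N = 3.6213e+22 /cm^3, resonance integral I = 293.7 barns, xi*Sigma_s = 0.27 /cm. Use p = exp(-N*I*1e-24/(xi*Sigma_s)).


p = exp(-N * I * 1e-24 / (xi*Sigma_s))
p = exp(-3.6213e+22 * 293.7 * 1e-24 / 0.27)
p = 7.8055e-18

7.8055e-18


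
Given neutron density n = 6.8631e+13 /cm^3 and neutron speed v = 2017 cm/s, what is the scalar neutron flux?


phi = n * v
phi = 6.8631e+13 * 2017
phi = 1.3843e+17 /cm^2/s

1.3843e+17


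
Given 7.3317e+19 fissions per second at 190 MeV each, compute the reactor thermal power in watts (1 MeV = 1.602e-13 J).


P = fission_rate * E_MeV * 1.602e-13
P = 7.3317e+19 * 190 * 1.602e-13
P = 2.2316e+09 W

2.2316e+09


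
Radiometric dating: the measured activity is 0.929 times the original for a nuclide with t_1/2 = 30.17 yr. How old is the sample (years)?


lambda = ln(2) / t_half = ln(2) / 30.17 = 0.02297472 /yr
t = -ln(A/A0) / lambda
t = -ln(0.929) / 0.02297472
t = 3.2055 yr

3.2055


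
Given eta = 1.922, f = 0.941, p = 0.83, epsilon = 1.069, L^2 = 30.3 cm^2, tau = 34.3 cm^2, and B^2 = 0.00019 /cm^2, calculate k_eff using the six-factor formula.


k_inf = eta*f*p*eps = 1.922*0.941*0.83*1.069 = 1.604718
P_TNL = 1/(1 + L^2*B^2) = 1/(1 + 30.3*0.00019) = 0.9942760
P_FNL = exp(-B^2*tau) = exp(-0.00019*34.3) = 0.9935042
k_eff = k_inf * P_TNL * P_FNL = 1.604718 * 0.9942760 * 0.9935042
k_eff = 1.5852

1.5852


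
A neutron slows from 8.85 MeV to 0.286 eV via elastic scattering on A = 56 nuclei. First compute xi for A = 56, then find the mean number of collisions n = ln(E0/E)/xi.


xi = 1 + (A-1)^2/(2A)*ln((A-1)/(A+1)) = 0.03529286 (for A = 56)
n = ln(E0/E) / xi
n = ln(8.85e6 / 0.286) / 0.03529286
n = ln(3.094406e+07) / 0.03529286 = 488.70

488.70


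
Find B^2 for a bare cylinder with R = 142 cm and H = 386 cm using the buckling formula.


B^2 = (2.405/R)^2 + (pi/H)^2
B^2 = (2.405/142)^2 + (pi/386)^2
B^2 = 3.5309e-04 /cm^2

3.5309e-04


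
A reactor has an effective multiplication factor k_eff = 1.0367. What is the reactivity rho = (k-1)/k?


rho = (k_eff - 1) / k_eff
rho = (1.0367 - 1) / 1.0367
rho = 0.035401

0.035401


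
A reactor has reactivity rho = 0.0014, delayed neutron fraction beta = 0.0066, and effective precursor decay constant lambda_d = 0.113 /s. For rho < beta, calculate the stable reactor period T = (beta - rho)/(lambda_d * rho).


T = (beta - rho) / (lambda_d * rho)
T = (0.0066 - 0.0014) / (0.113 * 0.0014)
T = 32.870 s

32.870


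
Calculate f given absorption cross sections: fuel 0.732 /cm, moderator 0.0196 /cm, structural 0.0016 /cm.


f = Sigma_a_fuel / (Sigma_a_fuel + Sigma_a_mod + Sigma_a_other)
f = 0.732 / (0.732 + 0.0196 + 0.0016)
f = 0.97185

0.97185


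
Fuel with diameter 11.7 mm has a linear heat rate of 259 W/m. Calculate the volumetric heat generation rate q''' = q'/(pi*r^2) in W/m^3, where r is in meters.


r = D / 2 / 1000 = 11.7 / 2 / 1000 = 0.00585 m
q''' = q' / (pi * r^2)
q''' = 259 / (pi * 0.00585^2)
q''' = 2.4090e+06 W/m^3

2.4090e+06


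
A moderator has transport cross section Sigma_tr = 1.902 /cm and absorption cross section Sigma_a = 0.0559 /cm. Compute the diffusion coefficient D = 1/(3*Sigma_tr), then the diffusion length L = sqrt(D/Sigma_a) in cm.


D = 1 / (3 * Sigma_tr) = 1 / (3 * 1.902) = 0.1752541 cm
L = sqrt(D / Sigma_a)
L = sqrt(0.1752541 / 0.0559)
L = 1.7706 cm

1.7706


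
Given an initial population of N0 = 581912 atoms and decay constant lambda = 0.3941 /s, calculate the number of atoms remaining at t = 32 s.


N = N0 * exp(-lambda * t)
N = 581912 * exp(-0.3941 * 32)
N = 1.9404

1.9404


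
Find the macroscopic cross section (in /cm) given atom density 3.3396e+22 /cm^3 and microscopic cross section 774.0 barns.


Sigma = N * sigma_barns * 1e-24
Sigma = 3.3396e+22 * 774.0 * 1e-24
Sigma = 25.849 /cm

25.849


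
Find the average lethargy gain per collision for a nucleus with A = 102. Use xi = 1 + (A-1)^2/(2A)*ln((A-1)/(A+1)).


xi = 1 + (A-1)^2/(2A) * ln((A-1)/(A+1))
xi = 1 + (102-1)^2/(2*102) * ln((102-1)/(102 +1))
xi = 0.019480

0.019480


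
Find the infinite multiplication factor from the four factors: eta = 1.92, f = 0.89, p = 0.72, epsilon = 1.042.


k_inf = eta * f * p * epsilon
k_inf = 1.92 * 0.89 * 0.72 * 1.042
k_inf = 1.2820

1.2820


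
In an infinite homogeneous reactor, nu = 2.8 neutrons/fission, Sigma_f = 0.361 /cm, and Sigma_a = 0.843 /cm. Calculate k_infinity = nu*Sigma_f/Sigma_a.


k_inf = nu * Sigma_f / Sigma_a
k_inf = 2.8 * 0.361 / 0.843
k_inf = 1.1991

1.1991


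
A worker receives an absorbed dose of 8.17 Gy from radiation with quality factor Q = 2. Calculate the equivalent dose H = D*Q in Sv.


H = D * Q
H = 8.17 * 2
H = 16.340 Sv

16.340


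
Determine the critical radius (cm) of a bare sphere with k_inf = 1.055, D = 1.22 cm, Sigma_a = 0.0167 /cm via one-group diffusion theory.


L^2 = D / Sigma_a = 1.22 / 0.0167 = 73.05389 cm^2
B_m^2 = (k_inf - 1) / L^2 = (1.055 - 1) / 73.05389 = 7.528689e-04 /cm^2
For a bare sphere: B_g = pi/R, so R_c = pi / sqrt(B_m^2)
R_c = pi / sqrt(7.528689e-04) = 114.50 cm

114.50


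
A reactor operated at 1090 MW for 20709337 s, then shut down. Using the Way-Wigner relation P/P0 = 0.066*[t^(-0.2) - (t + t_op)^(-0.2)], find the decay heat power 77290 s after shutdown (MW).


P/P0 = 0.066 * [t^(-0.2) - (t + t_op)^(-0.2)]
P/P0 = 0.066 * [77290^(-0.2) - (77290 + 20709337)^(-0.2)]
P/P0 = 0.066 * [0.1052871 - 0.03439087] = 0.004679151
P = 1090 * 0.004679151 = 5.1003 MW

5.1003


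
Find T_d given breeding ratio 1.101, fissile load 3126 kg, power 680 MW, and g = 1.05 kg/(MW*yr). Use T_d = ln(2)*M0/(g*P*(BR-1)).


Breeding gain G = BR - 1 = 1.101 - 1 = 0.101
Fissile production rate = g * P * G = 1.05 * 680 * 0.101 = 72.114 kg/yr
T_d = ln(2) * M0 / (g * P * G)
T_d = ln(2) * 3126 / 72.114 = 30.047 yr

30.047


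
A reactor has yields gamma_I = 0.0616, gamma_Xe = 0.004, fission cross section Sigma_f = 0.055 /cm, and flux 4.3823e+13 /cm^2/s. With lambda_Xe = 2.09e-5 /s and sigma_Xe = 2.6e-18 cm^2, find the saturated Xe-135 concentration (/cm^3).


Xe_eq = (gamma_I + gamma_Xe) * Sigma_f * phi / (lambda_Xe + sigma_Xe * phi)
Numerator = (0.0616 + 0.004) * 0.055 * 4.3823e+13 = 1.581134e+11
Denominator = 2.09e-5 + 2.6e-18 * 4.3823e+13 = 1.348398e-04
Xe_eq = 1.581134e+11 / 1.348398e-04 = 1.1726e+15 /cm^3

1.1726e+15


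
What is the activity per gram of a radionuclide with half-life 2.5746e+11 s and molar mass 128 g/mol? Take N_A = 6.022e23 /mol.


lambda = ln(2) / t_half = ln(2) / 2.5746e+11 = 2.692252e-12 /s
SA = lambda * N_A / M
SA = 2.692252e-12 * 6.022e23 / 128
SA = 1.2666e+10 Bq/g

1.2666e+10


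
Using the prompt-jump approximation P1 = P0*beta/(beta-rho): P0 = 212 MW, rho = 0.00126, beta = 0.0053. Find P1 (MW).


P1/P0 = beta / (beta - rho)
P1/P0 = 0.0053 / (0.0053 - 0.00126) = 1.311881
P1 = 212 * 1.311881 = 278.12 MW

278.12


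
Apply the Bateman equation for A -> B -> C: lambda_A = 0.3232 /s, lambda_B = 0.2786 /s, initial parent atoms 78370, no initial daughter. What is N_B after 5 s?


N_B(t) = lambda_A * N_A0 / (lambda_B - lambda_A) * [exp(-lambda_A*t) - exp(-lambda_B*t)]
exp(-0.3232*5) = 0.1986919; exp(-0.2786*5) = 0.2483292
N_B = 0.3232 * 78370 / (0.2786 - 0.3232) * (0.1986919 - 0.2483292)
N_B = 28190

28190


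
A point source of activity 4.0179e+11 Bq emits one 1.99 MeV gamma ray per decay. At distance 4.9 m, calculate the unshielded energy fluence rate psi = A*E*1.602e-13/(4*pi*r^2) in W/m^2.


psi = A * E * 1.602e-13 / (4*pi*r^2)
psi = 4.0179e+11 * 1.99 * 1.602e-13 / (4*pi*4.9^2)
psi = 4.2453e-04 W/m^2

4.2453e-04


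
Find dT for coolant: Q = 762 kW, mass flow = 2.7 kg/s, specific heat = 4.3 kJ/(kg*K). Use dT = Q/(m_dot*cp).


dT = Q / (m_dot * cp)
dT = 762 / (2.7 * 4.3)
dT = 65.633 C

65.633


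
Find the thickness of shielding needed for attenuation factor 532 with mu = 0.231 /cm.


x = ln(factor) / mu
x = ln(532) / 0.231
x = 27.172 cm

27.172


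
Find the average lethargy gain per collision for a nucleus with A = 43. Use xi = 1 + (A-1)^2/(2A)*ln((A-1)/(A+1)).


xi = 1 + (A-1)^2/(2A) * ln((A-1)/(A+1))
xi = 1 + (43-1)^2/(2*43) * ln((43-1)/(43 +1))
xi = 0.045799

0.045799


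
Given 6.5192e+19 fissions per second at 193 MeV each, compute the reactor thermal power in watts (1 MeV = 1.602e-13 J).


P = fission_rate * E_MeV * 1.602e-13
P = 6.5192e+19 * 193 * 1.602e-13
P = 2.0156e+09 W

2.0156e+09


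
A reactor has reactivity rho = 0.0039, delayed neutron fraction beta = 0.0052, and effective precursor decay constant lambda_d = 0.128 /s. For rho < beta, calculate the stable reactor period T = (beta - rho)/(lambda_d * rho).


T = (beta - rho) / (lambda_d * rho)
T = (0.0052 - 0.0039) / (0.128 * 0.0039)
T = 2.6042 s

2.6042


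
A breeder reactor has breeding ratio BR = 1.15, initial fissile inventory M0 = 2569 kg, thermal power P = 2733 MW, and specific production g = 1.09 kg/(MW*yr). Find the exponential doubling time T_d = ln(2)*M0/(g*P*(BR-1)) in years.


Breeding gain G = BR - 1 = 1.15 - 1 = 0.15
Fissile production rate = g * P * G = 1.09 * 2733 * 0.15 = 446.8455 kg/yr
T_d = ln(2) * M0 / (g * P * G)
T_d = ln(2) * 2569 / 446.8455 = 3.9850 yr

3.9850


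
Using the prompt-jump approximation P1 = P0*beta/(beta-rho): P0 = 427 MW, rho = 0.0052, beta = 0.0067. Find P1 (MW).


P1/P0 = beta / (beta - rho)
P1/P0 = 0.0067 / (0.0067 - 0.0052) = 4.466667
P1 = 427 * 4.466667 = 1907.3 MW

1907.3


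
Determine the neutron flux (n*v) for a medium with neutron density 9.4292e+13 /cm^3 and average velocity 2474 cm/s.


phi = n * v
phi = 9.4292e+13 * 2474
phi = 2.3328e+17 /cm^2/s

2.3328e+17


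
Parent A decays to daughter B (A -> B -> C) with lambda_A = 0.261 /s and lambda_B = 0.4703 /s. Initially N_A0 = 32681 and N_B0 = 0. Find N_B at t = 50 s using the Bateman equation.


N_B(t) = lambda_A * N_A0 / (lambda_B - lambda_A) * [exp(-lambda_A*t) - exp(-lambda_B*t)]
exp(-0.261*50) = 2.150092e-06; exp(-0.4703*50) = 6.131479e-11
N_B = 0.261 * 32681 / (0.4703 - 0.261) * (2.150092e-06 - 6.131479e-11)
N_B = 0.087622

0.087622


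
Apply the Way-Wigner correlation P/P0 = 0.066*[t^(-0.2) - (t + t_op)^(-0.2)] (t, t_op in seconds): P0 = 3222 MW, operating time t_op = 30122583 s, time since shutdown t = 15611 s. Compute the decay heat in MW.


P/P0 = 0.066 * [t^(-0.2) - (t + t_op)^(-0.2)]
P/P0 = 0.066 * [15611^(-0.2) - (15611 + 30122583)^(-0.2)]
P/P0 = 0.066 * [0.1449819 - 0.03192836] = 0.007461534
P = 3222 * 0.007461534 = 24.041 MW

24.041


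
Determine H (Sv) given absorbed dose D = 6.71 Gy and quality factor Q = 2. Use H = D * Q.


H = D * Q
H = 6.71 * 2
H = 13.420 Sv

13.420


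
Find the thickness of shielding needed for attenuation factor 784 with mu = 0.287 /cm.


x = ln(factor) / mu
x = ln(784) / 0.287
x = 23.221 cm

23.221


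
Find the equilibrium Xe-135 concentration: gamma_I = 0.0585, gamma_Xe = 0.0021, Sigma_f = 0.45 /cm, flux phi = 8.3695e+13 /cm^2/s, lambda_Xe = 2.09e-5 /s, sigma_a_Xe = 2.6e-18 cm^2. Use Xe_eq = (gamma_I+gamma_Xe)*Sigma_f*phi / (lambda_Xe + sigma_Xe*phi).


Xe_eq = (gamma_I + gamma_Xe) * Sigma_f * phi / (lambda_Xe + sigma_Xe * phi)
Numerator = (0.0585 + 0.0021) * 0.45 * 8.3695e+13 = 2.282363e+12
Denominator = 2.09e-5 + 2.6e-18 * 8.3695e+13 = 2.385070e-04
Xe_eq = 2.282363e+12 / 2.385070e-04 = 9.5694e+15 /cm^3

9.5694e+15


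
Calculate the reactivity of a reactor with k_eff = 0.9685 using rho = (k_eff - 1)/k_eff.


rho = (k_eff - 1) / k_eff
rho = (0.9685 - 1) / 0.9685
rho = -0.032525

-0.032525


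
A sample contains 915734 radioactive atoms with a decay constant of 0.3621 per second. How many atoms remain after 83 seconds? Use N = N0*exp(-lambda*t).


N = N0 * exp(-lambda * t)
N = 915734 * exp(-0.3621 * 83)
N = 8.1162e-08

8.1162e-08


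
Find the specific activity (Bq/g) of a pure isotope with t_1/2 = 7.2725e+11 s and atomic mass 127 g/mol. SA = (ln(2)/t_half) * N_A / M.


lambda = ln(2) / t_half = ln(2) / 7.2725e+11 = 9.531072e-13 /s
SA = lambda * N_A / M
SA = 9.531072e-13 * 6.022e23 / 127
SA = 4.5194e+09 Bq/g

4.5194e+09


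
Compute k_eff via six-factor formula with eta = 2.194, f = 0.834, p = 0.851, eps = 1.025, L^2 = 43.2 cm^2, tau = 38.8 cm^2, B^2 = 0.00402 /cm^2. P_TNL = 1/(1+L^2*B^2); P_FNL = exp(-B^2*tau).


k_inf = eta*f*p*eps = 2.194*0.834*0.851*1.025 = 1.596085
P_TNL = 1/(1 + L^2*B^2) = 1/(1 + 43.2*0.00402) = 0.8520326
P_FNL = exp(-B^2*tau) = exp(-0.00402*38.8) = 0.8555797
k_eff = k_inf * P_TNL * P_FNL = 1.596085 * 0.8520326 * 0.8555797
k_eff = 1.1635

1.1635


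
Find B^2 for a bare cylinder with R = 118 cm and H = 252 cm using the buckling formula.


B^2 = (2.405/R)^2 + (pi/H)^2
B^2 = (2.405/118)^2 + (pi/252)^2
B^2 = 5.7082e-04 /cm^2

5.7082e-04


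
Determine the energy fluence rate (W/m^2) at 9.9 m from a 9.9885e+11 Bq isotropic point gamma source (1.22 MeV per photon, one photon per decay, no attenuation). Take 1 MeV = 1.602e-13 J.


psi = A * E * 1.602e-13 / (4*pi*r^2)
psi = 9.9885e+11 * 1.22 * 1.602e-13 / (4*pi*9.9^2)
psi = 1.5850e-04 W/m^2

1.5850e-04


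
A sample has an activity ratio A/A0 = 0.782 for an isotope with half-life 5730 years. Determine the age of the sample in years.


lambda = ln(2) / t_half = ln(2) / 5730 = 1.209681e-04 /yr
t = -ln(A/A0) / lambda
t = -ln(0.782) / 1.209681e-04
t = 2032.8 yr

2032.8


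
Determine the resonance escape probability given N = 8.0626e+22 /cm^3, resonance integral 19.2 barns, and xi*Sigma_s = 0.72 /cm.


p = exp(-N * I * 1e-24 / (xi*Sigma_s))
p = exp(-8.0626e+22 * 19.2 * 1e-24 / 0.72)
p = 0.11648

0.11648


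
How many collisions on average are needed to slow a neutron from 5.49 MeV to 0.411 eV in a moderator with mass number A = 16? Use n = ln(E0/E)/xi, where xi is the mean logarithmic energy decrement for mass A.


xi = 1 + (A-1)^2/(2A)*ln((A-1)/(A+1)) = 0.1199467 (for A = 16)
n = ln(E0/E) / xi
n = ln(5.49e6 / 0.411) / 0.1199467
n = ln(1.335766e+07) / 0.1199467 = 136.79

136.79


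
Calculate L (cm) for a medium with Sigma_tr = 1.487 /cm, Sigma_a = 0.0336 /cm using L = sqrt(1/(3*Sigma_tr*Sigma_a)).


D = 1 / (3 * Sigma_tr) = 1 / (3 * 1.487) = 0.2241650 cm
L = sqrt(D / Sigma_a)
L = sqrt(0.2241650 / 0.0336)
L = 2.5829 cm

2.5829


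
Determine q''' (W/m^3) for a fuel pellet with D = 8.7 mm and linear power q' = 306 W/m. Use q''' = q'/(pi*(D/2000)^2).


r = D / 2 / 1000 = 8.7 / 2 / 1000 = 0.00435 m
q''' = q' / (pi * r^2)
q''' = 306 / (pi * 0.00435^2)
q''' = 5.1475e+06 W/m^3

5.1475e+06


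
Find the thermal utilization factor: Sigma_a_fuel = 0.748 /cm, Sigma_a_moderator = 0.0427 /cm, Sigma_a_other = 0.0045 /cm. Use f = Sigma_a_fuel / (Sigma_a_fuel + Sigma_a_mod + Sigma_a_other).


f = Sigma_a_fuel / (Sigma_a_fuel + Sigma_a_mod + Sigma_a_other)
f = 0.748 / (0.748 + 0.0427 + 0.0045)
f = 0.94064

0.94064


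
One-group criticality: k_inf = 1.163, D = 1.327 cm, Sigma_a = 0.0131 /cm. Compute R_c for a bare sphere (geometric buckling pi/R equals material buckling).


L^2 = D / Sigma_a = 1.327 / 0.0131 = 101.2977 cm^2
B_m^2 = (k_inf - 1) / L^2 = (1.163 - 1) / 101.2977 = 0.001609118 /cm^2
For a bare sphere: B_g = pi/R, so R_c = pi / sqrt(B_m^2)
R_c = pi / sqrt(0.001609118) = 78.317 cm

78.317


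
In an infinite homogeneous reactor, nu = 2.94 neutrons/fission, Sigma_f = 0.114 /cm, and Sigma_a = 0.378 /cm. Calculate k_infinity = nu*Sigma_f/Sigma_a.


k_inf = nu * Sigma_f / Sigma_a
k_inf = 2.94 * 0.114 / 0.378
k_inf = 0.88667

0.88667


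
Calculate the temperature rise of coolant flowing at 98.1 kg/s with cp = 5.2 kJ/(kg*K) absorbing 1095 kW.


dT = Q / (m_dot * cp)
dT = 1095 / (98.1 * 5.2)
dT = 2.1466 C

2.1466


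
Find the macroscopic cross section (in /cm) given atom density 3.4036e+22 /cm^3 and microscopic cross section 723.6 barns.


Sigma = N * sigma_barns * 1e-24
Sigma = 3.4036e+22 * 723.6 * 1e-24
Sigma = 24.628 /cm

24.628


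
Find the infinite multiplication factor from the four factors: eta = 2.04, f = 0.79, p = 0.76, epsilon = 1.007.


k_inf = eta * f * p * epsilon
k_inf = 2.04 * 0.79 * 0.76 * 1.007
k_inf = 1.2334

1.2334


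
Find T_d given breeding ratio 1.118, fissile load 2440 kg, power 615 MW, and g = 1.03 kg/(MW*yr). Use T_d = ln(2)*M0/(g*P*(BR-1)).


Breeding gain G = BR - 1 = 1.118 - 1 = 0.118
Fissile production rate = g * P * G = 1.03 * 615 * 0.118 = 74.7471 kg/yr
T_d = ln(2) * M0 / (g * P * G)
T_d = ln(2) * 2440 / 74.7471 = 22.627 yr

22.627


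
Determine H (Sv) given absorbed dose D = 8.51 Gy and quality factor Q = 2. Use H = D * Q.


H = D * Q
H = 8.51 * 2
H = 17.020 Sv

17.020


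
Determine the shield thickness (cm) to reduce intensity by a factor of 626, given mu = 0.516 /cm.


x = ln(factor) / mu
x = ln(626) / 0.516
x = 12.479 cm

12.479


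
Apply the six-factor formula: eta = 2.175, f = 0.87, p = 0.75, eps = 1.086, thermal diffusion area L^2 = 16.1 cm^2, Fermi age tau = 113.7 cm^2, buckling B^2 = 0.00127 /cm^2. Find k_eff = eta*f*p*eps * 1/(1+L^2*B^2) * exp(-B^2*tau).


k_inf = eta*f*p*eps = 2.175*0.87*0.75*1.086 = 1.541238
P_TNL = 1/(1 + L^2*B^2) = 1/(1 + 16.1*0.00127) = 0.9799627
P_FNL = exp(-B^2*tau) = exp(-0.00127*113.7) = 0.8655423
k_eff = k_inf * P_TNL * P_FNL = 1.541238 * 0.9799627 * 0.8655423
k_eff = 1.3073

1.3073


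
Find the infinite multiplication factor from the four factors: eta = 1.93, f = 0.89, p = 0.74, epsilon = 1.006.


k_inf = eta * f * p * epsilon
k_inf = 1.93 * 0.89 * 0.74 * 1.006
k_inf = 1.2787

1.2787


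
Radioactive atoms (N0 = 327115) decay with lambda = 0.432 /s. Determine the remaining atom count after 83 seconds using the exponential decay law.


N = N0 * exp(-lambda * t)
N = 327115 * exp(-0.432 * 83)
N = 8.7627e-11

8.7627e-11


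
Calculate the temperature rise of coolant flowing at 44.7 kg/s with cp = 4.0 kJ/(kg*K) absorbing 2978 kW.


dT = Q / (m_dot * cp)
dT = 2978 / (44.7 * 4.0)
dT = 16.655 C

16.655


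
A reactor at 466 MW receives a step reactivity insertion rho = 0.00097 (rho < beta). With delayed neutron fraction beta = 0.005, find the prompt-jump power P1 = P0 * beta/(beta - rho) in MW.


P1/P0 = beta / (beta - rho)
P1/P0 = 0.005 / (0.005 - 0.00097) = 1.240695
P1 = 466 * 1.240695 = 578.16 MW

578.16


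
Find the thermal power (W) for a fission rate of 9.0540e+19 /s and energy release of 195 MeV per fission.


P = fission_rate * E_MeV * 1.602e-13
P = 9.0540e+19 * 195 * 1.602e-13
P = 2.8284e+09 W

2.8284e+09


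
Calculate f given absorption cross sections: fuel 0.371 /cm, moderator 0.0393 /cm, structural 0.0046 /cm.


f = Sigma_a_fuel / (Sigma_a_fuel + Sigma_a_mod + Sigma_a_other)
f = 0.371 / (0.371 + 0.0393 + 0.0046)
f = 0.89419

0.89419


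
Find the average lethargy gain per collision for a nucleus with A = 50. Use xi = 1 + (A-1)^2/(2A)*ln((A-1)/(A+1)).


xi = 1 + (A-1)^2/(2A) * ln((A-1)/(A+1))
xi = 1 + (50-1)^2/(2*50) * ln((50-1)/(50 +1))
xi = 0.039472

0.039472


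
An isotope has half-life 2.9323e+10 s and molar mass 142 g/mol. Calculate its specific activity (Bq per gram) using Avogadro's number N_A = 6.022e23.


lambda = ln(2) / t_half = ln(2) / 2.9323e+10 = 2.363834e-11 /s
SA = lambda * N_A / M
SA = 2.363834e-11 * 6.022e23 / 142
SA = 1.0025e+11 Bq/g

1.0025e+11


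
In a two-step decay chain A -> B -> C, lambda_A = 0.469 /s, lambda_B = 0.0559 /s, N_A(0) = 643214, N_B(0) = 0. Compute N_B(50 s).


N_B(t) = lambda_A * N_A0 / (lambda_B - lambda_A) * [exp(-lambda_A*t) - exp(-lambda_B*t)]
exp(-0.469*50) = 6.543263e-11; exp(-0.0559*50) = 0.06111487
N_B = 0.469 * 643214 / (0.0559 - 0.469) * (6.543263e-11 - 0.06111487)
N_B = 44629

44629


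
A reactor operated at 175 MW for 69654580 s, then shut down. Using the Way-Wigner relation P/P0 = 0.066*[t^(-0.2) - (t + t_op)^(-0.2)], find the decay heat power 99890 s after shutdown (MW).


P/P0 = 0.066 * [t^(-0.2) - (t + t_op)^(-0.2)]
P/P0 = 0.066 * [99890^(-0.2) - (99890 + 69654580)^(-0.2)]
P/P0 = 0.066 * [0.1000220 - 0.02699514] = 0.004819773
P = 175 * 0.004819773 = 0.84346 MW

0.84346


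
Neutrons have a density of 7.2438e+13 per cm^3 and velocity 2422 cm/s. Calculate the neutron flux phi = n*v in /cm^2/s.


phi = n * v
phi = 7.2438e+13 * 2422
phi = 1.7544e+17 /cm^2/s

1.7544e+17


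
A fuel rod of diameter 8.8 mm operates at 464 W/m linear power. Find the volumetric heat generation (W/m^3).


r = D / 2 / 1000 = 8.8 / 2 / 1000 = 0.0044 m
q''' = q' / (pi * r^2)
q''' = 464 / (pi * 0.0044^2)
q''' = 7.6289e+06 W/m^3

7.6289e+06


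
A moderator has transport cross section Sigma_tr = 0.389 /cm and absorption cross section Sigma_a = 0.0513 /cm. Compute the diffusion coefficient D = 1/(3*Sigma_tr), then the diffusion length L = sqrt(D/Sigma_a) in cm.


D = 1 / (3 * Sigma_tr) = 1 / (3 * 0.389) = 0.8568980 cm
L = sqrt(D / Sigma_a)
L = sqrt(0.8568980 / 0.0513)
L = 4.0870 cm

4.0870


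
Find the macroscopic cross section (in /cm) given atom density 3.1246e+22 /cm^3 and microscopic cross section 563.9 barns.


Sigma = N * sigma_barns * 1e-24
Sigma = 3.1246e+22 * 563.9 * 1e-24
Sigma = 17.620 /cm

17.620


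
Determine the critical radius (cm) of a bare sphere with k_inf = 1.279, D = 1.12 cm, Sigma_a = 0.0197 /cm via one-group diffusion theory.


L^2 = D / Sigma_a = 1.12 / 0.0197 = 56.85279 cm^2
B_m^2 = (k_inf - 1) / L^2 = (1.279 - 1) / 56.85279 = 0.004907411 /cm^2
For a bare sphere: B_g = pi/R, so R_c = pi / sqrt(B_m^2)
R_c = pi / sqrt(0.004907411) = 44.846 cm

44.846


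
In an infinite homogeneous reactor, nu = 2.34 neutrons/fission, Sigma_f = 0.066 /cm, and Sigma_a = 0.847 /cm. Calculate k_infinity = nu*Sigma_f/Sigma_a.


k_inf = nu * Sigma_f / Sigma_a
k_inf = 2.34 * 0.066 / 0.847
k_inf = 0.18234

0.18234


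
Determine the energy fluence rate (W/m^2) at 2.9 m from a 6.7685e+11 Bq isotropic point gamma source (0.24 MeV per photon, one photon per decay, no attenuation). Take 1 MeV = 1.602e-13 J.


psi = A * E * 1.602e-13 / (4*pi*r^2)
psi = 6.7685e+11 * 0.24 * 1.602e-13 / (4*pi*2.9^2)
psi = 2.4624e-04 W/m^2

2.4624e-04


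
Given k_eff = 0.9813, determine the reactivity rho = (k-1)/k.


rho = (k_eff - 1) / k_eff
rho = (0.9813 - 1) / 0.9813
rho = -0.019056

-0.019056


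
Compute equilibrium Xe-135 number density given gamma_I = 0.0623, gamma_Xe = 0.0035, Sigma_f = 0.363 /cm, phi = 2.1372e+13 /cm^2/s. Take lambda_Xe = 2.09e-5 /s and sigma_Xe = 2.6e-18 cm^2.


Xe_eq = (gamma_I + gamma_Xe) * Sigma_f * phi / (lambda_Xe + sigma_Xe * phi)
Numerator = (0.0623 + 0.0035) * 0.363 * 2.1372e+13 = 5.104788e+11
Denominator = 2.09e-5 + 2.6e-18 * 2.1372e+13 = 7.646720e-05
Xe_eq = 5.104788e+11 / 7.646720e-05 = 6.6758e+15 /cm^3

6.6758e+15


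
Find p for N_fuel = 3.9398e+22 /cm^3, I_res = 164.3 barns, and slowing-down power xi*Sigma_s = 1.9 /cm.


p = exp(-N * I * 1e-24 / (xi*Sigma_s))
p = exp(-3.9398e+22 * 164.3 * 1e-24 / 1.9)
p = 0.033144

0.033144


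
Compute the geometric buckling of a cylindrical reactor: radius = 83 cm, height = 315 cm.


B^2 = (2.405/R)^2 + (pi/H)^2
B^2 = (2.405/83)^2 + (pi/315)^2
B^2 = 9.3907e-04 /cm^2

9.3907e-04


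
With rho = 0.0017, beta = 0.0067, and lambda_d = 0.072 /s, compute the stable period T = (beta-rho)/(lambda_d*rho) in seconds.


T = (beta - rho) / (lambda_d * rho)
T = (0.0067 - 0.0017) / (0.072 * 0.0017)
T = 40.850 s

40.850


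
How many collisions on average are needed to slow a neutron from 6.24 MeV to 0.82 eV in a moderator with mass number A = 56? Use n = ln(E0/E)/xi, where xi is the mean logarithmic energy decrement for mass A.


xi = 1 + (A-1)^2/(2A)*ln((A-1)/(A+1)) = 0.03529286 (for A = 56)
n = ln(E0/E) / xi
n = ln(6.24e6 / 0.82) / 0.03529286
n = ln(7.609756e+06) / 0.03529286 = 448.96

448.96


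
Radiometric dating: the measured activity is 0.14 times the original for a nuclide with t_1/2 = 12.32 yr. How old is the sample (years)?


lambda = ln(2) / t_half = ln(2) / 12.32 = 0.05626195 /yr
t = -ln(A/A0) / lambda
t = -ln(0.14) / 0.05626195
t = 34.946 yr

34.946


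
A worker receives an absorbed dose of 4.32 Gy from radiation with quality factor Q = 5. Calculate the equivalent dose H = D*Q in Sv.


H = D * Q
H = 4.32 * 5
H = 21.600 Sv

21.600


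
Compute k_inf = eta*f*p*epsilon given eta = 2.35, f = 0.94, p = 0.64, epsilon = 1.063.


k_inf = eta * f * p * epsilon
k_inf = 2.35 * 0.94 * 0.64 * 1.063
k_inf = 1.5028

1.5028


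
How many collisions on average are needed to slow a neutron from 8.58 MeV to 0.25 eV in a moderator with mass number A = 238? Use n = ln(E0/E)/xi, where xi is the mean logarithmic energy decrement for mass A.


xi = 1 + (A-1)^2/(2A)*ln((A-1)/(A+1)) = 0.008379872 (for A = 238)
n = ln(E0/E) / xi
n = ln(8.58e6 / 0.25) / 0.008379872
n = ln(3.432000e+07) / 0.008379872 = 2070.6

2070.6


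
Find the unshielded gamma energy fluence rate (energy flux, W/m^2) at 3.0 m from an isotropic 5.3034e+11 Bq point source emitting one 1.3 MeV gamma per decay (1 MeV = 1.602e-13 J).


psi = A * E * 1.602e-13 / (4*pi*r^2)
psi = 5.3034e+11 * 1.3 * 1.602e-13 / (4*pi*3.0^2)
psi = 9.7658e-04 W/m^2

9.7658e-04


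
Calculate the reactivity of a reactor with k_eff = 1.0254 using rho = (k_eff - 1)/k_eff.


rho = (k_eff - 1) / k_eff
rho = (1.0254 - 1) / 1.0254
rho = 0.024771

0.024771


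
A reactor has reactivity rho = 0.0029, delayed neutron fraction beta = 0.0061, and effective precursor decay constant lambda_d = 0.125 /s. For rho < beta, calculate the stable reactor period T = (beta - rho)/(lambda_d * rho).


T = (beta - rho) / (lambda_d * rho)
T = (0.0061 - 0.0029) / (0.125 * 0.0029)
T = 8.8276 s

8.8276


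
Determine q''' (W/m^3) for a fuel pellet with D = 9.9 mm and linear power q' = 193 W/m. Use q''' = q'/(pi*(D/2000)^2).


r = D / 2 / 1000 = 9.9 / 2 / 1000 = 0.00495 m
q''' = q' / (pi * r^2)
q''' = 193 / (pi * 0.00495^2)
q''' = 2.5072e+06 W/m^3

2.5072e+06


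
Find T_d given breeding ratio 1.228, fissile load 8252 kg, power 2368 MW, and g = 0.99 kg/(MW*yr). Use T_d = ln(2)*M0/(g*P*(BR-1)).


Breeding gain G = BR - 1 = 1.228 - 1 = 0.228
Fissile production rate = g * P * G = 0.99 * 2368 * 0.228 = 534.50496 kg/yr
T_d = ln(2) * M0 / (g * P * G)
T_d = ln(2) * 8252 / 534.50496 = 10.701 yr

10.701


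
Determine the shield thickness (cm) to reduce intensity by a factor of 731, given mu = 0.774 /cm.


x = ln(factor) / mu
x = ln(731) / 0.774
x = 8.5199 cm

8.5199


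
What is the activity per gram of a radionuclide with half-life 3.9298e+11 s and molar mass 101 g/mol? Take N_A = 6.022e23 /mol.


lambda = ln(2) / t_half = ln(2) / 3.9298e+11 = 1.763823e-12 /s
SA = lambda * N_A / M
SA = 1.763823e-12 * 6.022e23 / 101
SA = 1.0517e+10 Bq/g

1.0517e+10


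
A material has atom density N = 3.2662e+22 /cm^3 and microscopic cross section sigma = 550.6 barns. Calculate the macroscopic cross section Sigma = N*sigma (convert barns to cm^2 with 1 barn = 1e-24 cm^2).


Sigma = N * sigma_barns * 1e-24
Sigma = 3.2662e+22 * 550.6 * 1e-24
Sigma = 17.984 /cm

17.984


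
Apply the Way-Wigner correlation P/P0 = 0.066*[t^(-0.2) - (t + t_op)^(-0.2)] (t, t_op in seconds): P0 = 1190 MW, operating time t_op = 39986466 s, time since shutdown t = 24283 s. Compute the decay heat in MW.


P/P0 = 0.066 * [t^(-0.2) - (t + t_op)^(-0.2)]
P/P0 = 0.066 * [24283^(-0.2) - (24283 + 39986466)^(-0.2)]
P/P0 = 0.066 * [0.1327210 - 0.03016926] = 0.006768415
P = 1190 * 0.006768415 = 8.0544 MW

8.0544


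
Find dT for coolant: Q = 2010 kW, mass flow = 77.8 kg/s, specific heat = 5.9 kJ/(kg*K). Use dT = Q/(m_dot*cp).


dT = Q / (m_dot * cp)
dT = 2010 / (77.8 * 5.9)
dT = 4.3789 C

4.3789


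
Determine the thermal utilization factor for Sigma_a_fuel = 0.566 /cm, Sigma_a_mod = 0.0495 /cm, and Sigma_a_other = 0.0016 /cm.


f = Sigma_a_fuel / (Sigma_a_fuel + Sigma_a_mod + Sigma_a_other)
f = 0.566 / (0.566 + 0.0495 + 0.0016)
f = 0.91719

0.91719


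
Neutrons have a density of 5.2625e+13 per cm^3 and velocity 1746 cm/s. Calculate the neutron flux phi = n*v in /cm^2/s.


phi = n * v
phi = 5.2625e+13 * 1746
phi = 9.1883e+16 /cm^2/s

9.1883e+16


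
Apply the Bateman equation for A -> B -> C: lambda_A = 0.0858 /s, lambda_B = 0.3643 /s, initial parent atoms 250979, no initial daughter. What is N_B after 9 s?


N_B(t) = lambda_A * N_A0 / (lambda_B - lambda_A) * [exp(-lambda_A*t) - exp(-lambda_B*t)]
exp(-0.0858*9) = 0.4619956; exp(-0.3643*9) = 0.03767721
N_B = 0.0858 * 250979 / (0.3643 - 0.0858) * (0.4619956 - 0.03767721)
N_B = 32809

32809


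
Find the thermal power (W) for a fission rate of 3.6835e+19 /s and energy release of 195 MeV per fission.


P = fission_rate * E_MeV * 1.602e-13
P = 3.6835e+19 * 195 * 1.602e-13
P = 1.1507e+09 W

1.1507e+09


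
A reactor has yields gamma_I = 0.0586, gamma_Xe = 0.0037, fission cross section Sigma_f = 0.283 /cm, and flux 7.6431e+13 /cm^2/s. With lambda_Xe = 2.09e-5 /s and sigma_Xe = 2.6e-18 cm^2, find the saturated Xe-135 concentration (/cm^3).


Xe_eq = (gamma_I + gamma_Xe) * Sigma_f * phi / (lambda_Xe + sigma_Xe * phi)
Numerator = (0.0586 + 0.0037) * 0.283 * 7.6431e+13 = 1.347547e+12
Denominator = 2.09e-5 + 2.6e-18 * 7.6431e+13 = 2.196206e-04
Xe_eq = 1.347547e+12 / 2.196206e-04 = 6.1358e+15 /cm^3

6.1358e+15


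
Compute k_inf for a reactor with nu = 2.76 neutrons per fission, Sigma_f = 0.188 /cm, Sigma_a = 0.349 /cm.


k_inf = nu * Sigma_f / Sigma_a
k_inf = 2.76 * 0.188 / 0.349
k_inf = 1.4868

1.4868


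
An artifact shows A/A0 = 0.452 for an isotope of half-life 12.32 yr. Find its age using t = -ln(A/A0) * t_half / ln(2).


lambda = ln(2) / t_half = ln(2) / 12.32 = 0.05626195 /yr
t = -ln(A/A0) / lambda
t = -ln(0.452) / 0.05626195
t = 14.114 yr

14.114


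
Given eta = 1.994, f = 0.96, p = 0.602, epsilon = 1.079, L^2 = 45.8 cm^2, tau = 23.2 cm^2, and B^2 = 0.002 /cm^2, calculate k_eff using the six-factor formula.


k_inf = eta*f*p*eps = 1.994*0.96*0.602*1.079 = 1.243410
P_TNL = 1/(1 + L^2*B^2) = 1/(1 + 45.8*0.002) = 0.9160865
P_FNL = exp(-B^2*tau) = exp(-0.002*23.2) = 0.9546600
k_eff = k_inf * P_TNL * P_FNL = 1.243410 * 0.9160865 * 0.9546600
k_eff = 1.0874

1.0874


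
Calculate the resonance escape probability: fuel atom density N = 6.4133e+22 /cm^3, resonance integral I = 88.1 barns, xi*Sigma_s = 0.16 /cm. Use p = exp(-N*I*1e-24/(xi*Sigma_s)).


p = exp(-N * I * 1e-24 / (xi*Sigma_s))
p = exp(-6.4133e+22 * 88.1 * 1e-24 / 0.16)
p = 4.6095e-16

4.6095e-16


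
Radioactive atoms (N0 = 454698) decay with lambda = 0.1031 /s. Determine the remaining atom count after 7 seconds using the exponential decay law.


N = N0 * exp(-lambda * t)
N = 454698 * exp(-0.1031 * 7)
N = 220949

220949


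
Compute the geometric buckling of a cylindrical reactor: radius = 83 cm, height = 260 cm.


B^2 = (2.405/R)^2 + (pi/H)^2
B^2 = (2.405/83)^2 + (pi/260)^2
B^2 = 9.8560e-04 /cm^2

9.8560e-04


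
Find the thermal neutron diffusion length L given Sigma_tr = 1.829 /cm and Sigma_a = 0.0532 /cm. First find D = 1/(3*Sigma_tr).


D = 1 / (3 * Sigma_tr) = 1 / (3 * 1.829) = 0.1822490 cm
L = sqrt(D / Sigma_a)
L = sqrt(0.1822490 / 0.0532)
L = 1.8509 cm

1.8509


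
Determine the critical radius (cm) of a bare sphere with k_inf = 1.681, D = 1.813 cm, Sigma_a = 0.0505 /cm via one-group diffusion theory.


L^2 = D / Sigma_a = 1.813 / 0.0505 = 35.90099 cm^2
B_m^2 = (k_inf - 1) / L^2 = (1.681 - 1) / 35.90099 = 0.01896884 /cm^2
For a bare sphere: B_g = pi/R, so R_c = pi / sqrt(B_m^2)
R_c = pi / sqrt(0.01896884) = 22.810 cm

22.810


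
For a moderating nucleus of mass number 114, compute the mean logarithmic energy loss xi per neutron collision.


xi = 1 + (A-1)^2/(2A) * ln((A-1)/(A+1))
xi = 1 + (114-1)^2/(2*114) * ln((114-1)/(114 +1))
xi = 0.017442

0.017442


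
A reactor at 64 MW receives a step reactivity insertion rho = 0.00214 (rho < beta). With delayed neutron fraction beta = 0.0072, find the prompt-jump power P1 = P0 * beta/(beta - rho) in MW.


P1/P0 = beta / (beta - rho)
P1/P0 = 0.0072 / (0.0072 - 0.00214) = 1.422925
P1 = 64 * 1.422925 = 91.067 MW

91.067
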